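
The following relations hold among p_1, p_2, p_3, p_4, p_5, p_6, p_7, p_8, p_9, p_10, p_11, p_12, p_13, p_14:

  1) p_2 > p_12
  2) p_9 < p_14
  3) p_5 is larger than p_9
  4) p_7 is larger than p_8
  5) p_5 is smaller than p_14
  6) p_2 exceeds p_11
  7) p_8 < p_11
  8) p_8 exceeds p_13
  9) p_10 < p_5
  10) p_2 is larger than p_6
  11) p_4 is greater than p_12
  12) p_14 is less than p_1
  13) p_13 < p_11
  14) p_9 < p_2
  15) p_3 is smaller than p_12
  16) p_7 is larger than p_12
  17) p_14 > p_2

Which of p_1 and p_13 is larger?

Link the given pairs in sequence: p_13 < p_8; p_8 < p_11; p_11 < p_2; p_2 < p_14; p_14 < p_1.
Chaining these gives p_13 < p_8 < p_11 < p_2 < p_14 < p_1.
So p_13 < p_1; p_1 is the larger of the two.

p_1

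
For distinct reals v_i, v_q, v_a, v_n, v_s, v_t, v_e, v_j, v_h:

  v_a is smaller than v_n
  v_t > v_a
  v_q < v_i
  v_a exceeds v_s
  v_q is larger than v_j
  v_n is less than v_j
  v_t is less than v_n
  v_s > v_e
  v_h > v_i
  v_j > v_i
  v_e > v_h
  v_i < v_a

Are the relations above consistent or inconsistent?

inconsistent

We have v_q < v_i stated directly, yet also v_i < v_h < v_e < v_s < v_a < v_t < v_n < v_j < v_q by chaining the others — so v_i < v_q. Contradiction.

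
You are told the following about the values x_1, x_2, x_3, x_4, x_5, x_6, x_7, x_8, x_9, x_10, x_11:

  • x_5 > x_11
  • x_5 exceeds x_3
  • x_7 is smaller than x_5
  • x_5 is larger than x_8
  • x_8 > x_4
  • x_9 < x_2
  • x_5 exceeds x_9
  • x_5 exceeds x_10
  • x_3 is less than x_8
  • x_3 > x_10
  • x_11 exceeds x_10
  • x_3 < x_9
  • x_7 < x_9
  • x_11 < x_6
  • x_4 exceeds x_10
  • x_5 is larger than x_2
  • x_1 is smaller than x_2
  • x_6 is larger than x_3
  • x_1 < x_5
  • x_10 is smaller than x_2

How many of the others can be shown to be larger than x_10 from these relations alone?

From x_10 the given relations immediately reach x_11, x_3, x_4, x_2, x_5.
From those, x_6, x_9, x_8 — 8 in total.
Nothing else is reachable above x_10; 8 in all.

8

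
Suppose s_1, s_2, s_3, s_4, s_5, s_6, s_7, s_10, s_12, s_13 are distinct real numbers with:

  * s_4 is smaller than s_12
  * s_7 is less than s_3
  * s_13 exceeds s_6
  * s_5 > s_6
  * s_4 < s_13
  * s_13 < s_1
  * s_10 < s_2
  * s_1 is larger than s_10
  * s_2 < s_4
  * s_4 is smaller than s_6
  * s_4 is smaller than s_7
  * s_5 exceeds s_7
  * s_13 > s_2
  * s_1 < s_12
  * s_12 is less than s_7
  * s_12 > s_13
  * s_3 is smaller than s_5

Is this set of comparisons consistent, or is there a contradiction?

The single ordering s_10 < s_2 < s_4 < s_6 < s_13 < s_1 < s_12 < s_7 < s_3 < s_5 satisfies every listed relation, so no contradiction arises.

consistent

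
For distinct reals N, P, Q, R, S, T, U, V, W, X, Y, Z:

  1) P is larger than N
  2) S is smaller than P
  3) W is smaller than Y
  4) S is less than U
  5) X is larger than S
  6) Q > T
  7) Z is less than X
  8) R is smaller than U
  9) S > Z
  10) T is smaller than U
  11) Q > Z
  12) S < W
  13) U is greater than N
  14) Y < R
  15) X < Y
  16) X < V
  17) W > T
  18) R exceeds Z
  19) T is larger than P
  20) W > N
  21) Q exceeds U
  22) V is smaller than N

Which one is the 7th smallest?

T

Chaining the given pairs: Z < S < X < V < N < P < T < W < Y < R < U < Q.
The 7th smallest is T.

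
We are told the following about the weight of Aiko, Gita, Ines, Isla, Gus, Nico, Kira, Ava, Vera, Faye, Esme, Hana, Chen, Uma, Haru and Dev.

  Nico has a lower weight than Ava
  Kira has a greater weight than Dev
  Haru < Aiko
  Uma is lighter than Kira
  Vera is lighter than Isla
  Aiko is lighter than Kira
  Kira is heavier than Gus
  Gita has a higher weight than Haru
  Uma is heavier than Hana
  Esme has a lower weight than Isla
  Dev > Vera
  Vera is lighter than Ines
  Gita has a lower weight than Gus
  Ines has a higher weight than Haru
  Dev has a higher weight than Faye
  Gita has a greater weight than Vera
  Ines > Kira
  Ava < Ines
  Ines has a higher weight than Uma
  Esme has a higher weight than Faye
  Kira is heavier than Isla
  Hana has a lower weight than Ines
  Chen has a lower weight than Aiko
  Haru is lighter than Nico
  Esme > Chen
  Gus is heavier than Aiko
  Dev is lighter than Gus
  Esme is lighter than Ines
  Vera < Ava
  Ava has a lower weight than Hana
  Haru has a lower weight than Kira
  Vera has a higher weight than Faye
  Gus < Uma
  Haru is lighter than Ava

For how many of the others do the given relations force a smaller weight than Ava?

4

The elements the relations force below Ava are Faye, Vera, Haru, Nico — no chain reaches any other.
That is 4.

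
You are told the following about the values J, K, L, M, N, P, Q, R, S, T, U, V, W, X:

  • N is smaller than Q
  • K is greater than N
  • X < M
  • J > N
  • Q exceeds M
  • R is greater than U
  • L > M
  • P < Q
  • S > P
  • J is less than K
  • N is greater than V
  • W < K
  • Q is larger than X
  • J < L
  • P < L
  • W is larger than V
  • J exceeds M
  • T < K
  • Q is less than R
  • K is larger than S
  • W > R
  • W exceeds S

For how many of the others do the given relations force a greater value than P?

The elements the relations force above P are S, Q, R, L, W, K — no chain reaches any other.
That is 6.

6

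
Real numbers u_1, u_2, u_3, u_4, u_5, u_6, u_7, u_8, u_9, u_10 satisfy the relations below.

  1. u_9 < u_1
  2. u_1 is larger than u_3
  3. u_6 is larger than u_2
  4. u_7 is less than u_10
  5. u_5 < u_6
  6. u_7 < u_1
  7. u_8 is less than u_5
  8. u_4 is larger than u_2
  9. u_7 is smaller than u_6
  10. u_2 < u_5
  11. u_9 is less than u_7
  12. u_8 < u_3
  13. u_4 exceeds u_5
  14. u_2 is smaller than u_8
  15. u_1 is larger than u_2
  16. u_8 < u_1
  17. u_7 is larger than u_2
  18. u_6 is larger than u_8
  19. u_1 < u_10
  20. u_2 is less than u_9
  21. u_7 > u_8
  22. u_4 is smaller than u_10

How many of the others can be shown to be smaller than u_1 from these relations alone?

5

The elements the relations force below u_1 are u_2, u_8, u_3, u_9, u_7 — no chain reaches any other.
That is 5.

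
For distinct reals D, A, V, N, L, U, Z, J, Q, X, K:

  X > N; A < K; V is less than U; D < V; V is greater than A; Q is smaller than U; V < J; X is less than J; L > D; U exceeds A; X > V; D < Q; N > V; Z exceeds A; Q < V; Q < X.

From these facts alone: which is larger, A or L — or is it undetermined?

Following every chain through A: above A we get Z, V, N, X, U, K, J.
L is not reached, and no chain runs the other way from L to A.
So the given relations leave the order of A and L undetermined.

undetermined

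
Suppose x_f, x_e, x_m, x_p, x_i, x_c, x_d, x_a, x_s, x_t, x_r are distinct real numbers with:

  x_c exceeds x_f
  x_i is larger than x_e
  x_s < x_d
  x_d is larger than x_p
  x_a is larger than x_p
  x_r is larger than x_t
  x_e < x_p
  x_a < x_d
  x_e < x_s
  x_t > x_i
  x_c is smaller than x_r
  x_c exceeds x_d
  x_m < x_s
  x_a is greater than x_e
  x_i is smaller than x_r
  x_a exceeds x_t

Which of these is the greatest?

x_r

x_e is not greatest since x_e < x_s; x_m is not greatest since x_m < x_s; x_i is not greatest since x_i < x_r; x_f is not greatest since x_f < x_c; x_p is not greatest since x_p < x_a; x_t is not greatest since x_t < x_r; x_a is not greatest since x_a < x_d; x_s is not greatest since x_s < x_d; x_d is not greatest since x_d < x_c; x_c is not greatest since x_c < x_r.
Only x_r has nothing above it, so x_r is the greatest.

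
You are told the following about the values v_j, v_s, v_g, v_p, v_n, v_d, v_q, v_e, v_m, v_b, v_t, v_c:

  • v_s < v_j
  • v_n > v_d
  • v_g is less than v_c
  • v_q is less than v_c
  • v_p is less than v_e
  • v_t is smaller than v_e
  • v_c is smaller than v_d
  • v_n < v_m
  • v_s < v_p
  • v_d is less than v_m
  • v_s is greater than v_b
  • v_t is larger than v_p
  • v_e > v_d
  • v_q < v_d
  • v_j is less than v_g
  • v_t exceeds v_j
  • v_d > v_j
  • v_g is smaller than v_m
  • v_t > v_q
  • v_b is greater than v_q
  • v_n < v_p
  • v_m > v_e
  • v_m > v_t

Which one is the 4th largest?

v_p

Piecing the relations together gives one ordering: v_q < v_b < v_s < v_j < v_g < v_c < v_d < v_n < v_p < v_t < v_e < v_m.
Counting 4 from the largest end gives v_p.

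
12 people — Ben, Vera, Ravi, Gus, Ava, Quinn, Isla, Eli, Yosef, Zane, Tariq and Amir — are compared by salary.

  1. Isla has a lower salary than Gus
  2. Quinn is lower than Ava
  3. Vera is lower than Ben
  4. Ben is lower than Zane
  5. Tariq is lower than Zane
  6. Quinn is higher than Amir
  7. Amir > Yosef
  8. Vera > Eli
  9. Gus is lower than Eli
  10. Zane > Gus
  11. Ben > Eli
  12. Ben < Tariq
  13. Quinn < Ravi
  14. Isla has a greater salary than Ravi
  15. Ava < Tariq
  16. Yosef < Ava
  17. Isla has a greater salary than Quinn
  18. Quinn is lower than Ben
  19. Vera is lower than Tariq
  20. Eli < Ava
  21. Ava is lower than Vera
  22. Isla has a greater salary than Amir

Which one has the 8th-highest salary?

The consecutive relations fix a unique order: Yosef < Amir < Quinn < Ravi < Isla < Gus < Eli < Ava < Vera < Ben < Tariq < Zane.
Counting 8 from the largest end gives Isla.

Isla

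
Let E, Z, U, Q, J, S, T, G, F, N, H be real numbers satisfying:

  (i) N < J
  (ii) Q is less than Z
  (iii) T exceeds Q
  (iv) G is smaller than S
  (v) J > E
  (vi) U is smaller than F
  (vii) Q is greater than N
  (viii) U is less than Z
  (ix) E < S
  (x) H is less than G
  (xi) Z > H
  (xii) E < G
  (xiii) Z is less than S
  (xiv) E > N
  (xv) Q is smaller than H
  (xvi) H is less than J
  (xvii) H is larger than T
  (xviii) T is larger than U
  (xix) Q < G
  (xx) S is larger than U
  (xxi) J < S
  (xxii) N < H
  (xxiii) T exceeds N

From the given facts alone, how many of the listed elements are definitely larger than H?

The elements the relations force above H are Z, G, J, S — no chain reaches any other.
That is 4.

4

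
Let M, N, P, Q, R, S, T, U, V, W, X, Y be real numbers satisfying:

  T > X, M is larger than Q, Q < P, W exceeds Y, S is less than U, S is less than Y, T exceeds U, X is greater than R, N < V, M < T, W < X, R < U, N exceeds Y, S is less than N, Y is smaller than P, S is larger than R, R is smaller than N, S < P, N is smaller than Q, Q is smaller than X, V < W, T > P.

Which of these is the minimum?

S is not least since R < S; Y is not least since S < Y; N is not least since S < N; U is not least since R < U; Q is not least since N < Q; P is not least since S < P; M is not least since Q < M; V is not least since N < V; W is not least since V < W; X is not least since Q < X; T is not least since P < T.
Only R has nothing below it, so R is the minimum.

R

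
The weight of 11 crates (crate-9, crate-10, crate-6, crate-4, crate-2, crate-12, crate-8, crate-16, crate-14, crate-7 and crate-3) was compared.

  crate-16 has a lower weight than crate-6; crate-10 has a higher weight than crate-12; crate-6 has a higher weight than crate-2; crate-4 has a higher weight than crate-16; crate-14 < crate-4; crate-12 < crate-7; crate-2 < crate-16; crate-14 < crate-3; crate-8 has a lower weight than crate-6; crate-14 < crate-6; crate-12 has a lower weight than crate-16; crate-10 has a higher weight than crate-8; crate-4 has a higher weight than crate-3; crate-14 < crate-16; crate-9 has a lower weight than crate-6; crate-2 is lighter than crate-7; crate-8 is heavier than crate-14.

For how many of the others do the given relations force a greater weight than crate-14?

The elements the relations force above crate-14 are crate-8, crate-3, crate-16, crate-10, crate-6, crate-4 — no chain reaches any other.
That is 6.

6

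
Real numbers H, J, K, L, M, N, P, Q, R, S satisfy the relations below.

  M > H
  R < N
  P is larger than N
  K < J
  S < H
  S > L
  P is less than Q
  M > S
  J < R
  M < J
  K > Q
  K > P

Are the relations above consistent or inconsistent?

We have K < J stated directly, yet also J < R < N < P < Q < K by chaining the others — so J < K. Contradiction.

inconsistent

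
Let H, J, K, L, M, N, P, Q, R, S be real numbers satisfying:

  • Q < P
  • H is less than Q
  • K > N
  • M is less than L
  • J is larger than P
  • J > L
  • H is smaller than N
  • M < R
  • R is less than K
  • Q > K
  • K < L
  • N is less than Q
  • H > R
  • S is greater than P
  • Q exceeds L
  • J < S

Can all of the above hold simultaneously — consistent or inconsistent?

consistent

Every relation is compatible with M < R < H < N < K < L < Q < P < J < S; the set is consistent.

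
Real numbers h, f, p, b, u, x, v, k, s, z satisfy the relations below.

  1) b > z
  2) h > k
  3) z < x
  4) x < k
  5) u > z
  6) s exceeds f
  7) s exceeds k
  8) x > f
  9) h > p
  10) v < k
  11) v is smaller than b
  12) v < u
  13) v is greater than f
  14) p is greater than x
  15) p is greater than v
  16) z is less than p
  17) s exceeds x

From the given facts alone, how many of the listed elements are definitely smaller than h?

6

From h the given relations immediately reach k, p.
From those, v, z, x — 5 in total.
From those, f — 6 in total.
Nothing else is reachable below h; 6 in all.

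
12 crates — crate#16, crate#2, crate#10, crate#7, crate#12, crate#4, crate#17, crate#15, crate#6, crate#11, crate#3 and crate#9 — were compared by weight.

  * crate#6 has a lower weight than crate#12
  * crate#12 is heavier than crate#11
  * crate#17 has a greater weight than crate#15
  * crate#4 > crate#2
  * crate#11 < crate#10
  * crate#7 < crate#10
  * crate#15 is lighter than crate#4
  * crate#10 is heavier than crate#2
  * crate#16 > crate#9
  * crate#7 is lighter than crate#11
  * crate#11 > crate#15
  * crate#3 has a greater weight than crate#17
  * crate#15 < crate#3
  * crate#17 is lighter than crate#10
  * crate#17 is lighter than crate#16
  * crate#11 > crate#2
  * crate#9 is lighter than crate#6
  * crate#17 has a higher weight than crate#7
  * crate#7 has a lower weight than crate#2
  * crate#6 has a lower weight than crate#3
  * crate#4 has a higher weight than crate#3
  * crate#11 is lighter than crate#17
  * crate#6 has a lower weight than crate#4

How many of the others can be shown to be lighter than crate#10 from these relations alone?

5

The elements the relations force below crate#10 are crate#7, crate#15, crate#2, crate#11, crate#17 — no chain reaches any other.
That is 5.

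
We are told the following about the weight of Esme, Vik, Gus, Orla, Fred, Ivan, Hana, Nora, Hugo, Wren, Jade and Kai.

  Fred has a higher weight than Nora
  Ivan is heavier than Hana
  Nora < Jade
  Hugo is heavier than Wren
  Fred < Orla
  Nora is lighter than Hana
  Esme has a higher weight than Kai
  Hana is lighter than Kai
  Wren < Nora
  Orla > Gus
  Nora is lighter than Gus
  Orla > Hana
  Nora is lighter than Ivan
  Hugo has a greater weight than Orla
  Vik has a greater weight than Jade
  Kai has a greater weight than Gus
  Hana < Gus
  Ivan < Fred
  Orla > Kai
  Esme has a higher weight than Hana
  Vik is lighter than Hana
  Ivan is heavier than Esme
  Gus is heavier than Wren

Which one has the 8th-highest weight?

Piecing the relations together gives one ordering: Wren < Nora < Jade < Vik < Hana < Gus < Kai < Esme < Ivan < Fred < Orla < Hugo.
The 8th largest is Hana.

Hana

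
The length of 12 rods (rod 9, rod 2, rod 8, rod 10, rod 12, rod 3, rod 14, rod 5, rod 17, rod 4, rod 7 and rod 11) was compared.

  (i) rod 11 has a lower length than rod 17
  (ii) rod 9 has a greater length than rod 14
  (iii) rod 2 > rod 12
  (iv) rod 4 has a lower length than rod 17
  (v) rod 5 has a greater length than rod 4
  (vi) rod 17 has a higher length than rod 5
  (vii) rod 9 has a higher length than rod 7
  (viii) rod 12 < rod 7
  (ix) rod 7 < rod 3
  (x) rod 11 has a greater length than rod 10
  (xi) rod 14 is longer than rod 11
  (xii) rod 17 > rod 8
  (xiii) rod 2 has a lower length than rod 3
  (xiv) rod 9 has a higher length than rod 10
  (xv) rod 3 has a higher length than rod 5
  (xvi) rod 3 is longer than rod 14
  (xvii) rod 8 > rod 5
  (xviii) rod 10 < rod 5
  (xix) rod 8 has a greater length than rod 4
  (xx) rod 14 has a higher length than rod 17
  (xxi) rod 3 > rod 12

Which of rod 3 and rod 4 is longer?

rod 3

Chaining the given relations: rod 4 < rod 5 < rod 8 < rod 17 < rod 14 < rod 3.
So rod 4 < rod 3; rod 3 is the longer of the two.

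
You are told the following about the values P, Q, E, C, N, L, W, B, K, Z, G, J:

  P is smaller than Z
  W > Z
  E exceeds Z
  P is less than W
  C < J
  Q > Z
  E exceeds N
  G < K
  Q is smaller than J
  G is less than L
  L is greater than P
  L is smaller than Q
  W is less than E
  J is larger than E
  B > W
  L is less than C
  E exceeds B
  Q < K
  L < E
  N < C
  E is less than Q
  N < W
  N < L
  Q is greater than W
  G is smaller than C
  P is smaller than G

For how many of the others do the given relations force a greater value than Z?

The elements the relations force above Z are W, B, E, Q, J, K — no chain reaches any other.
That is 6.

6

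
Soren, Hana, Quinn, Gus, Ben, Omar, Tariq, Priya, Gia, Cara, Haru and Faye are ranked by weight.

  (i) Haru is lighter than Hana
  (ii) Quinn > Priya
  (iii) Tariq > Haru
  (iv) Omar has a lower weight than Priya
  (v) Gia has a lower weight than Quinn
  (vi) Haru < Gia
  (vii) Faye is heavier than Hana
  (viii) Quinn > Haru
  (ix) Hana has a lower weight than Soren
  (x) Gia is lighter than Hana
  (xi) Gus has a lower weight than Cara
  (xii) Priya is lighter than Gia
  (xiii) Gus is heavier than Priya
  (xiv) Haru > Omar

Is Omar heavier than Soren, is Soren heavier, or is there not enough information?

The relevant relations are Omar < Priya; Priya < Gia; Gia < Hana; Hana < Soren.
Together: Omar < Priya < Gia < Hana < Soren.
So Soren is heavier.

Soren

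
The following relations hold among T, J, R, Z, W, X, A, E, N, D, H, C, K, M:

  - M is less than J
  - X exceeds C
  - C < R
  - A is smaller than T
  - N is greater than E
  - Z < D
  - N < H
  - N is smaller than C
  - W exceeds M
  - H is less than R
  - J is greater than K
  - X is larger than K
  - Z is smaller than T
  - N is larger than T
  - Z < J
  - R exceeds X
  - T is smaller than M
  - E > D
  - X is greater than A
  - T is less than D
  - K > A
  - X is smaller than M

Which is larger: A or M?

Link the given pairs in sequence: A < T; T < D; D < E; E < N; N < C; C < X; X < M.
Together: A < T < D < E < N < C < X < M.
So A < M; M is the larger of the two.

M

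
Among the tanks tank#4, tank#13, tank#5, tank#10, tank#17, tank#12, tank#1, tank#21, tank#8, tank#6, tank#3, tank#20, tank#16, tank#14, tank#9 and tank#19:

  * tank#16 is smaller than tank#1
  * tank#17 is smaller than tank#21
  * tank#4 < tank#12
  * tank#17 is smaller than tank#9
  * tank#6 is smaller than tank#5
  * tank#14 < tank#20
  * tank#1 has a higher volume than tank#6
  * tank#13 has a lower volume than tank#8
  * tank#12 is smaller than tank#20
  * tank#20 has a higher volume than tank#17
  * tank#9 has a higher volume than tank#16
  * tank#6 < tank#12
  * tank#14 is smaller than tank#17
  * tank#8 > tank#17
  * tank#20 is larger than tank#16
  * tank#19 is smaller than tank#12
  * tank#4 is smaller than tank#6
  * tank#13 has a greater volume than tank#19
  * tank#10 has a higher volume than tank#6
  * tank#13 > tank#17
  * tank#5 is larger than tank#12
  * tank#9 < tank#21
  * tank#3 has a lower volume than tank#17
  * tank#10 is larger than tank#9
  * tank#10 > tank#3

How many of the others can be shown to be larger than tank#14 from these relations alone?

The elements the relations force above tank#14 are tank#17, tank#9, tank#10, tank#13, tank#21, tank#8, tank#20 — no chain reaches any other.
That is 7.

7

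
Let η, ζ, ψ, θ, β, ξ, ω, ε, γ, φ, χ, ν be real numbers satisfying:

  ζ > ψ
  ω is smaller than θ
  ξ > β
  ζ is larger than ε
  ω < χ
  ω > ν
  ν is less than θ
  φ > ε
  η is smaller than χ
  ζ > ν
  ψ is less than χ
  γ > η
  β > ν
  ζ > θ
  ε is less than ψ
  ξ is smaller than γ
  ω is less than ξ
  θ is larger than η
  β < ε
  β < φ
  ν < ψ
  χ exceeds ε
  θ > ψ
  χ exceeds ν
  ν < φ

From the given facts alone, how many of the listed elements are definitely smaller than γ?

5

From γ the given relations immediately reach η, ξ.
From those, ω, β — 4 in total.
From those, ν — 5 in total.
Nothing else is reachable below γ; 5 in all.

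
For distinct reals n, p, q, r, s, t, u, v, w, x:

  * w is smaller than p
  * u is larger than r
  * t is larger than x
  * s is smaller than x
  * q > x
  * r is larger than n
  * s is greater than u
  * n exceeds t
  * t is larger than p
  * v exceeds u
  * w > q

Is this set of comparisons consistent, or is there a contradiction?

We have u < s stated directly, yet also s < x < q < w < p < t < n < r < u by chaining the others — so s < u. Contradiction.

inconsistent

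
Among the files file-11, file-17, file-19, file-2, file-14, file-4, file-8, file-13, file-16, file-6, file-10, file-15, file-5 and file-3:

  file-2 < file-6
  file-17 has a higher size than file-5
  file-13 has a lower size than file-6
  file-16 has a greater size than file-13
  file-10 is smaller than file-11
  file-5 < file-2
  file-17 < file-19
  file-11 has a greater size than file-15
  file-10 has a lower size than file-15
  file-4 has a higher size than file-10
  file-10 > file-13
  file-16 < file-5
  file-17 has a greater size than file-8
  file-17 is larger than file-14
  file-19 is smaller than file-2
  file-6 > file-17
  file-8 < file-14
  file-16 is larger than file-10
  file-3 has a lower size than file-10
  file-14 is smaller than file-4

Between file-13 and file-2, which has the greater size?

Link the given pairs in sequence: file-13 < file-10; file-10 < file-16; file-16 < file-5; file-5 < file-17; file-17 < file-19; file-19 < file-2.
Together: file-13 < file-10 < file-16 < file-5 < file-17 < file-19 < file-2.
So file-13 < file-2; file-2 is the larger of the two.

file-2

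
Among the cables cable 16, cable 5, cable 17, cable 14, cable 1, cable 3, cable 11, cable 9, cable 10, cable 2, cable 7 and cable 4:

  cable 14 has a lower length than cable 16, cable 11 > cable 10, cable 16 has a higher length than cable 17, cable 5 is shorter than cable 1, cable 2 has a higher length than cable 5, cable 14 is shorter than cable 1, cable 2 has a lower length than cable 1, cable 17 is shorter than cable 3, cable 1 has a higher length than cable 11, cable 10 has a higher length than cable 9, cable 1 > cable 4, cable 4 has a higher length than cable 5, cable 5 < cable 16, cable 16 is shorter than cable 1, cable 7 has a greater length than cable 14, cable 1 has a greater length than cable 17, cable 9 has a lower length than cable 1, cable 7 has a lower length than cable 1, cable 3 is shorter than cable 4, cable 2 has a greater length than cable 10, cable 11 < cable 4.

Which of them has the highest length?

Chaining downward from cable 1: directly below it, cable 14, cable 9, cable 11, cable 7, cable 17, cable 5, cable 16, cable 2, cable 4; then cable 10, cable 3.
That covers every other element, and nothing is given above cable 1, so cable 1 is the highest length.

cable 1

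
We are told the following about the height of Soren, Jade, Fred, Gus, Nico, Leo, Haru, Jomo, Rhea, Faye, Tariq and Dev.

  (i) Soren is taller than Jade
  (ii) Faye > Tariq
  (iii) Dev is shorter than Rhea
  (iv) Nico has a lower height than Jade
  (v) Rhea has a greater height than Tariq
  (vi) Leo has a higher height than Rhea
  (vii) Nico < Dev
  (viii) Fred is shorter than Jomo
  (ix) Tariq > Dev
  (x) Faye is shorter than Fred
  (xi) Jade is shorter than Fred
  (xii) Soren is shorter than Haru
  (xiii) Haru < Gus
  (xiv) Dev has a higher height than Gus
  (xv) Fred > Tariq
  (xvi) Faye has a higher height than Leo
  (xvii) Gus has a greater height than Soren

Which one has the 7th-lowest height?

Tariq

The consecutive relations fix a unique order: Nico < Jade < Soren < Haru < Gus < Dev < Tariq < Rhea < Leo < Faye < Fred < Jomo.
The 7th smallest is Tariq.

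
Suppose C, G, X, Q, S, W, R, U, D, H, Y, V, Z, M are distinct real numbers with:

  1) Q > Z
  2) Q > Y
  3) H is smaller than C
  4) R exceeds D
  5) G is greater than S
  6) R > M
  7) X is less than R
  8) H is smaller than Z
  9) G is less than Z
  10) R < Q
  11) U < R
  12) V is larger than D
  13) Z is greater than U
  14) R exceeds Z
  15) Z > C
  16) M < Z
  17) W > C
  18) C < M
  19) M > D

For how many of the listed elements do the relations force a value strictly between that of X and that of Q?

Chaining upward from X reaches: R.
Chaining downward from Q reaches: H, D, S, U, G, Y, C, M, Z, R.
Strictly between X and Q are those in both lists: R — 1 element.

1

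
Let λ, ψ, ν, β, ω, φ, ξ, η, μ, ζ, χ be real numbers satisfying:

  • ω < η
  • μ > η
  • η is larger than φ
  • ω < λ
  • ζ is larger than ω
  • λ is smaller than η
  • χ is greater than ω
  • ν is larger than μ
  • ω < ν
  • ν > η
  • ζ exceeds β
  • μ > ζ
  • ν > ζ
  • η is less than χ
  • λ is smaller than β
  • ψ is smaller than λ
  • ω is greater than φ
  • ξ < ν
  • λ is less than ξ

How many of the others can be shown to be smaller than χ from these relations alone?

Directly below χ: ω, η.
One step further: φ, λ (4 so far).
One step further: ψ (5 so far).
Nothing else is reachable below χ; 5 in all.

5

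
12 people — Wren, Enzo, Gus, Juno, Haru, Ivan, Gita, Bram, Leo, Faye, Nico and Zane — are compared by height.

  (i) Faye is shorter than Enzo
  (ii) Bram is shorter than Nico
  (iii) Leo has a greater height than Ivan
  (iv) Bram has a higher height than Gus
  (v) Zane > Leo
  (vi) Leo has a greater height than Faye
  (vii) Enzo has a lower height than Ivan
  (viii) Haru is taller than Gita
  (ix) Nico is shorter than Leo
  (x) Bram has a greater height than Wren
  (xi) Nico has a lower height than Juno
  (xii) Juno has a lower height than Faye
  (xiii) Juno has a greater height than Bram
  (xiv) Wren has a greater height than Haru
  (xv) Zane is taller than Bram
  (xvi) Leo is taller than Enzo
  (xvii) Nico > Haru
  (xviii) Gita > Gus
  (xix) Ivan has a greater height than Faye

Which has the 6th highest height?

The consecutive relations fix a unique order: Gus < Gita < Haru < Wren < Bram < Nico < Juno < Faye < Enzo < Ivan < Leo < Zane.
The 6th largest is Juno.

Juno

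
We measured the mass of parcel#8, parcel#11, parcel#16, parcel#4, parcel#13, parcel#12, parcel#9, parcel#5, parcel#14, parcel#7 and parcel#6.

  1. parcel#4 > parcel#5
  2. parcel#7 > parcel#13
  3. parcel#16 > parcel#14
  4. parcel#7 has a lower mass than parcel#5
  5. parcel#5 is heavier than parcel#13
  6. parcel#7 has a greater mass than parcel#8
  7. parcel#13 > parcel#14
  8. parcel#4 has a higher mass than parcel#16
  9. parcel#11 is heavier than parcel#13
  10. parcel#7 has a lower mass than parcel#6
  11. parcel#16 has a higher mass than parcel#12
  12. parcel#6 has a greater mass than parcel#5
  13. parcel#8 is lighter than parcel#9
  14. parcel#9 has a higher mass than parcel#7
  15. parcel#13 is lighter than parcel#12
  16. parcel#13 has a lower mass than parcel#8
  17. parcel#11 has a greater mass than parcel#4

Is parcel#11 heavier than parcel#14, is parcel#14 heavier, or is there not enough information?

parcel#14 < parcel#13 and parcel#13 < parcel#12 give parcel#14 < parcel#12.
With parcel#12 < parcel#16: parcel#14 < parcel#13 < parcel#12 < parcel#16.
Then parcel#16 < parcel#4 extends the chain to parcel#4.
Then parcel#4 < parcel#11 extends the chain to parcel#11.
So parcel#11 is heavier.

parcel#11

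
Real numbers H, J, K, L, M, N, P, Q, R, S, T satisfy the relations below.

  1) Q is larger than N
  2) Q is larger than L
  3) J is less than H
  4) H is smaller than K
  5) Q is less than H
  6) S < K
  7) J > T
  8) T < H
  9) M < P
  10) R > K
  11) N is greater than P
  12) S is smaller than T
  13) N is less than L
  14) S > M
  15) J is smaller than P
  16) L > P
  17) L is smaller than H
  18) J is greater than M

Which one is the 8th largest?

Piecing the relations together gives one ordering: M < S < T < J < P < N < L < Q < H < K < R.
Counting 8 from the largest end gives J.

J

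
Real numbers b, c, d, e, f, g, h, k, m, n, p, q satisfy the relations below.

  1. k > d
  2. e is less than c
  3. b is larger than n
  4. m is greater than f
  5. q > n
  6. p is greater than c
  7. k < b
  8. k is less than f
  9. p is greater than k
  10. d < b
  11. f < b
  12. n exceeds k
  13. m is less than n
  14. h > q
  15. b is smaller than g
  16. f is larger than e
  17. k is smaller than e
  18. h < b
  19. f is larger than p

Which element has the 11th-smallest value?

Chaining the given pairs: d < k < e < c < p < f < m < n < q < h < b < g.
Counting 11 from the smallest end gives b.

b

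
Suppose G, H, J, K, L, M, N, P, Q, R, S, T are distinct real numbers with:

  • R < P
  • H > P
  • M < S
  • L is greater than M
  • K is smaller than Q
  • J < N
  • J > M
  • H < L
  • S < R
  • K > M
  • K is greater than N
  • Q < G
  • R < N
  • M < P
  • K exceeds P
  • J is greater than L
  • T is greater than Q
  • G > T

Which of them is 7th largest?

L

Piecing the relations together gives one ordering: M < S < R < P < H < L < J < N < K < Q < T < G.
The 7th largest is L.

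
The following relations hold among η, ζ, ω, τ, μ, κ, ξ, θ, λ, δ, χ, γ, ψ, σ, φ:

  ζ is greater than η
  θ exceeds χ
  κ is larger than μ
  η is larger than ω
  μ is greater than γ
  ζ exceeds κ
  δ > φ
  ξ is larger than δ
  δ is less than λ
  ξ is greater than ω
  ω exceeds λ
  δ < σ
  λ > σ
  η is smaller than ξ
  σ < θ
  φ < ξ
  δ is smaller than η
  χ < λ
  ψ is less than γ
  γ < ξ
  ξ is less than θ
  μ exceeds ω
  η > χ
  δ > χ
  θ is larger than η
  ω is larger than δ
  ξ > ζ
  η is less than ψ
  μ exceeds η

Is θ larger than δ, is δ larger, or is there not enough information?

θ

δ < σ and σ < λ give δ < λ.
Then λ < ω extends the chain to ω.
Then ω < η extends the chain to η.
Then η < ψ extends the chain to ψ.
Then ψ < γ extends the chain to γ.
Then γ < μ extends the chain to μ.
With μ < κ: δ < σ < λ < ω < η < ψ < γ < μ < κ.
Then κ < ζ extends the chain to ζ.
With ζ < ξ: δ < σ < λ < ω < η < ψ < γ < μ < κ < ζ < ξ.
With ξ < θ: δ < σ < λ < ω < η < ψ < γ < μ < κ < ζ < ξ < θ.
So θ is larger.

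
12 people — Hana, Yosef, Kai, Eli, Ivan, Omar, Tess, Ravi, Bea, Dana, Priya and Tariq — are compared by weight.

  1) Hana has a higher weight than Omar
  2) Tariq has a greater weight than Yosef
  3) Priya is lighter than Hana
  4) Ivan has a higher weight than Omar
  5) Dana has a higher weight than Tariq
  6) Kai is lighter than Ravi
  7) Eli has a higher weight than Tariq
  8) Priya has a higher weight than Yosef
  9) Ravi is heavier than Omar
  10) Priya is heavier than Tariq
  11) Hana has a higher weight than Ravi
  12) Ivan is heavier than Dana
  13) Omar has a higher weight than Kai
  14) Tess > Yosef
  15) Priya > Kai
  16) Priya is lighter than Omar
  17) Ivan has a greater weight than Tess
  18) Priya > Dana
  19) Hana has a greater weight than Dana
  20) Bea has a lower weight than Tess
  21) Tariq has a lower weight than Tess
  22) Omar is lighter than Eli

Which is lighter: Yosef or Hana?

Yosef

The relevant relations are Yosef < Tariq; Tariq < Dana; Dana < Priya; Priya < Omar; Omar < Hana.
Chaining these gives Yosef < Tariq < Dana < Priya < Omar < Hana.
So Yosef < Hana; Yosef is the lighter of the two.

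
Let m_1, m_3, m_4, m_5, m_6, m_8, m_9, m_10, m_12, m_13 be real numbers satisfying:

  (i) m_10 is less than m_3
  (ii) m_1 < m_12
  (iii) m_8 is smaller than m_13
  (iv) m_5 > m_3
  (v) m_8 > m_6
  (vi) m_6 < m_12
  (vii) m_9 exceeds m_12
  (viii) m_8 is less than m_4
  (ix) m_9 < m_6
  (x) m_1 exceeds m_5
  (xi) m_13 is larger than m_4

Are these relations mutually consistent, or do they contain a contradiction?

inconsistent

Chaining the given relations yields m_12 < m_9 < m_6, so m_12 < m_6. But one relation states m_6 < m_12. These cannot both hold.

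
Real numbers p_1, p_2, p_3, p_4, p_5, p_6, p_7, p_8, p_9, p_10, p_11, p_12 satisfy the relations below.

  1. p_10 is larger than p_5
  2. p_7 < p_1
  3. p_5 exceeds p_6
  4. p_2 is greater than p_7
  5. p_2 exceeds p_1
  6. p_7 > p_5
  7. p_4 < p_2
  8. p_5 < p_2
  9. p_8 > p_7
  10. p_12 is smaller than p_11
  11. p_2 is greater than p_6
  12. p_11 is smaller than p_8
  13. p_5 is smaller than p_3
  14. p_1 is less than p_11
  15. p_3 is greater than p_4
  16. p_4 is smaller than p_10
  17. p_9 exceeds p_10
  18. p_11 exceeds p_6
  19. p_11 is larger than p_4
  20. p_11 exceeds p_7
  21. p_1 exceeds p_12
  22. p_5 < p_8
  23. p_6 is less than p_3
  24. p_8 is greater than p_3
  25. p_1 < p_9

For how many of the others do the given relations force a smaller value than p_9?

Directly below p_9: p_1, p_10.
One step further: p_4, p_5, p_7, p_12 (6 so far).
One step further: p_6 (7 so far).
No other element is forced below p_9 by the given relations, so the count is 7.

7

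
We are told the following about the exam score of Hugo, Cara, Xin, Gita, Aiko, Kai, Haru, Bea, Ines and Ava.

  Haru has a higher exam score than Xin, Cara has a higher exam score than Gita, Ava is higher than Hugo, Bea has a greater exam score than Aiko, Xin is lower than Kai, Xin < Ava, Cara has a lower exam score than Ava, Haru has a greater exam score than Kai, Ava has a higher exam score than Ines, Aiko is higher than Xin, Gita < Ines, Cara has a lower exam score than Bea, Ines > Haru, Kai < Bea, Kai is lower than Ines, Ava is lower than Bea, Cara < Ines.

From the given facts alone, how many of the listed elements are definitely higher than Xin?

Directly above Xin: Kai, Aiko, Haru, Ava.
One step further: Ines, Bea (6 so far).
No other element is forced above Xin by the given relations, so the count is 6.

6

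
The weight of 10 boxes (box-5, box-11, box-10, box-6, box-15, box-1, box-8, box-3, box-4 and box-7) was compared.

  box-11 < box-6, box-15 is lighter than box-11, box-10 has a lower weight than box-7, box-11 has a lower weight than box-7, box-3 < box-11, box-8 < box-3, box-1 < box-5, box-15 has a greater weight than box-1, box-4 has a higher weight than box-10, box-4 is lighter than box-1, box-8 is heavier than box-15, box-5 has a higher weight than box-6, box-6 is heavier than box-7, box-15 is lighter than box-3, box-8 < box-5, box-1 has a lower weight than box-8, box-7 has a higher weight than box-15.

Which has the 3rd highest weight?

box-7

Piecing the relations together gives one ordering: box-10 < box-4 < box-1 < box-15 < box-8 < box-3 < box-11 < box-7 < box-6 < box-5.
Counting 3 from the largest end gives box-7.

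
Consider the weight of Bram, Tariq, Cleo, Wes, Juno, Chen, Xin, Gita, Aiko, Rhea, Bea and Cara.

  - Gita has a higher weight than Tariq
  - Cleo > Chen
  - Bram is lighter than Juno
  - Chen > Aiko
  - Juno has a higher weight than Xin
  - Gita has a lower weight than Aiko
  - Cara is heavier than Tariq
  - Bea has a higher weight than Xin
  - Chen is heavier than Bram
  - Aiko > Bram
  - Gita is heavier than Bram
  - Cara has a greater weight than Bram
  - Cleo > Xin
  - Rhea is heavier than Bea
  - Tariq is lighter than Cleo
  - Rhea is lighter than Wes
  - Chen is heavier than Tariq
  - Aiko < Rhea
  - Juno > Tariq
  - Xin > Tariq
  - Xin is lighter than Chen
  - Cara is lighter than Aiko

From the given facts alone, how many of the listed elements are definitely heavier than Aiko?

From Aiko the given relations immediately reach Chen, Rhea.
From those, Cleo, Wes — 4 in total.
Nothing else is reachable above Aiko; 4 in all.

4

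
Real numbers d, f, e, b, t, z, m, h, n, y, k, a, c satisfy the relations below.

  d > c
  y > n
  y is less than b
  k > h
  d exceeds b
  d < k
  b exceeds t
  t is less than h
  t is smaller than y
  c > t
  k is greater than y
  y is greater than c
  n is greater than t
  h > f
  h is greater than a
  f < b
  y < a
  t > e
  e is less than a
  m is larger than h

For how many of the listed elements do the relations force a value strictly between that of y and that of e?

3

Chaining upward from e reaches: t, n, c, a, b, d, h, m, k.
Chaining downward from y reaches: t, n, c.
Strictly between e and y are those in both lists: t, n, c — 3 elements.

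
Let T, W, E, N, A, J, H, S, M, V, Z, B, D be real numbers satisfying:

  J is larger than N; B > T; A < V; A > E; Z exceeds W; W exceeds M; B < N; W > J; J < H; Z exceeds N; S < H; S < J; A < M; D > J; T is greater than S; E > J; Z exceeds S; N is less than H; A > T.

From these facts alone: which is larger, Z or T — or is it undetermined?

T < B and B < N give T < N.
Then N < J extends the chain to J.
Then J < E extends the chain to E.
Then E < A extends the chain to A.
Then A < M extends the chain to M.
Then M < W extends the chain to W.
Then W < Z extends the chain to Z.
So Z is larger.

Z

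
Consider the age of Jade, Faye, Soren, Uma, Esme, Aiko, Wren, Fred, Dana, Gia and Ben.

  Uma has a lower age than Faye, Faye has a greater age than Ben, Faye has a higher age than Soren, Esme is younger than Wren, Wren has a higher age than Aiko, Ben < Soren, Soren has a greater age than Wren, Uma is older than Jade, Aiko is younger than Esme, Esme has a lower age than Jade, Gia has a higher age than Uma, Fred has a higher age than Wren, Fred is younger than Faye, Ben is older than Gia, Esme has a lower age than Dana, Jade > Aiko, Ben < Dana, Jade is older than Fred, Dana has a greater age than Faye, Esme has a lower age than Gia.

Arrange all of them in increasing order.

Aiko < Esme < Wren < Fred < Jade < Uma < Gia < Ben < Soren < Faye < Dana

The consecutive links are each given: Aiko < Esme; Esme < Wren; Wren < Fred; Fred < Jade; Jade < Uma; Uma < Gia; Gia < Ben; Ben < Soren; Soren < Faye; Faye < Dana.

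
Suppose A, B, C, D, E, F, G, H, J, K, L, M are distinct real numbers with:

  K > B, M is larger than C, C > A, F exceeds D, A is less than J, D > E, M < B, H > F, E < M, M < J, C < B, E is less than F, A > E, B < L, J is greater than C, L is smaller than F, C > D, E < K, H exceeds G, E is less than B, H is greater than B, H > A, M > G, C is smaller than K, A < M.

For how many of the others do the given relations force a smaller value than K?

7

Directly below K: E, C, B.
One step further: D, A, M (6 so far).
One step further: G (7 so far).
Nothing else is reachable below K; 7 in all.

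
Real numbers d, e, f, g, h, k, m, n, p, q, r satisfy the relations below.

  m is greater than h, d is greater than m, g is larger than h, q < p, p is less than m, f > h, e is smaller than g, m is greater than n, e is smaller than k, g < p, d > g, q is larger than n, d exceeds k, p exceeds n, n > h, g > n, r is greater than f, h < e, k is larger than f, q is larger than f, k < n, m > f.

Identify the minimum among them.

e is not least since h < e; f is not least since h < f; k is not least since e < k; n is not least since k < n; q is not least since f < q; g is not least since n < g; r is not least since f < r; p is not least since g < p; m is not least since n < m; d is not least since k < d.
Only h has nothing below it, so h is the minimum.

h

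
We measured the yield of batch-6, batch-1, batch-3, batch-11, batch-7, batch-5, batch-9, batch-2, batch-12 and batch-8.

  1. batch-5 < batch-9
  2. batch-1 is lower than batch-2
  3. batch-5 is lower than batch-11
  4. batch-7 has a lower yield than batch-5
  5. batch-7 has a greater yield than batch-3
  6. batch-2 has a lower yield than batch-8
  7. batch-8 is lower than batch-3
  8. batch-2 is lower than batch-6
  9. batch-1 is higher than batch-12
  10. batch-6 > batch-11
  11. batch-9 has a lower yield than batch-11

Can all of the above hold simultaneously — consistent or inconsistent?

consistent

Every relation is compatible with batch-12 < batch-1 < batch-2 < batch-8 < batch-3 < batch-7 < batch-5 < batch-9 < batch-11 < batch-6; the set is consistent.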